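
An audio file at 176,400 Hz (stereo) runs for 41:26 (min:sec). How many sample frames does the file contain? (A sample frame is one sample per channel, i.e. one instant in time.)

41:26 (min:sec) = 2,486 s.
176,400 samples/s × 2,486 s = 438,530,400 frames.

438,530,400 sample frames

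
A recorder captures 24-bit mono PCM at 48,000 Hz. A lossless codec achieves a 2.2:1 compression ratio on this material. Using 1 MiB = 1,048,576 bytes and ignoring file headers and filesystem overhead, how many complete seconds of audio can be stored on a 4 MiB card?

64 seconds

Uncompressed byte rate = 48,000 × 3 × 1 = 144,000 bytes/s.
After 2.2:1 compression, effective rate ≈ 65454.55 bytes/s.
Capacity = 4 × 1,048,576 = 4,194,304 bytes.
4,194,304 / effective rate ≈ 64.08 s → 64 seconds.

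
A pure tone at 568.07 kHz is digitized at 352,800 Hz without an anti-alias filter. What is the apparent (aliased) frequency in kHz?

Nyquist = 352,800/2 = 176,400 Hz; 568,070 Hz exceeds it.
Alias = |568,070 − 2×352,800| = |568,070 − 705,600| = 137,530 Hz = 137.53 kHz.

137.53 kHz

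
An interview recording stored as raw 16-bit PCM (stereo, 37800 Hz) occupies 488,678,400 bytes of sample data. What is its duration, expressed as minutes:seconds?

53:52

Byte rate = 37,800 × 2 × 2 = 151,200 bytes/s.
Duration = 488,678,400 / 151,200 = 3,232 s.
3,232 s = 53:52.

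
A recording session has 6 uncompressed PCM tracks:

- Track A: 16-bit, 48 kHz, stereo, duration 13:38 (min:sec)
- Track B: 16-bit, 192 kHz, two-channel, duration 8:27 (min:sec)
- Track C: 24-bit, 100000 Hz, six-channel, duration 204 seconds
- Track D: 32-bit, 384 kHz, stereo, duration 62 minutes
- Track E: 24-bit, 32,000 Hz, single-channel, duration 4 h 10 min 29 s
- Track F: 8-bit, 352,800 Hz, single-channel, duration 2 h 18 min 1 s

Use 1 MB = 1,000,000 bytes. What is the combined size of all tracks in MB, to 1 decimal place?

16705.8 MB

Track A: 13:38 (min:sec) = 818 s; 48,000 × 818 × 2 × 2 = 157,056,000 bytes.
Track B: 8:27 (min:sec) = 507 s; 192,000 × 507 × 2 × 2 = 389,376,000 bytes.
Track C: 100,000 × 204 × 3 × 6 = 367,200,000 bytes.
Track D: 62 minutes = 3,720 s; 384,000 × 3,720 × 4 × 2 = 11,427,840,000 bytes.
Track E: 4 h 10 min 29 s = 15,029 s; 32,000 × 15,029 × 3 × 1 = 1,442,784,000 bytes.
Track F: 2 h 18 min 1 s = 8,281 s; 352,800 × 8,281 × 1 × 1 = 2,921,536,800 bytes.
Total = 16,705,792,800 bytes = 16705.8 MB.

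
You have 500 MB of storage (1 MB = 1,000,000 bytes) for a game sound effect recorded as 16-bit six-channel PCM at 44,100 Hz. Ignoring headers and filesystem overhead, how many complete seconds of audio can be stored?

Uncompressed byte rate = 44,100 × 2 × 6 = 529,200 bytes/s.
Capacity = 500 × 1,000,000 = 500,000,000 bytes.
500,000,000 / 529,200 ≈ 944.82 s → 944 seconds.

944 seconds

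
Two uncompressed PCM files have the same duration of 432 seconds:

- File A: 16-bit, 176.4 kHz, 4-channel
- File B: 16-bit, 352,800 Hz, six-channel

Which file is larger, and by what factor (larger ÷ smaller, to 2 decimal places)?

File A: 176,400 × 2 × 4 = 1,411,200 bytes/s.
File B: 352,800 × 2 × 6 = 4,233,600 bytes/s.
File B is larger; ratio = 1,828,915,200 / 609,638,400 = 3.00.

File B, by a factor of 3.00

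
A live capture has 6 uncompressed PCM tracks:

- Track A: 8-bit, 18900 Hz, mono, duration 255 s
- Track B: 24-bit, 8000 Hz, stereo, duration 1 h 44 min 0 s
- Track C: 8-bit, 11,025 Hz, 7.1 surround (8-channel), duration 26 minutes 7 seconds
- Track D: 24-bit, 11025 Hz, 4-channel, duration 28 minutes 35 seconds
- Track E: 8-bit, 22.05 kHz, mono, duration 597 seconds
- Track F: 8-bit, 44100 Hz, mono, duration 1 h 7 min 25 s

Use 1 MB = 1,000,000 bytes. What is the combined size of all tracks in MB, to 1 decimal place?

861.0 MB

Track A: 18,900 × 255 × 1 × 1 = 4,819,500 bytes.
Track B: 1 h 44 min 0 s = 6,240 s; 8,000 × 6,240 × 3 × 2 = 299,520,000 bytes.
Track C: 26 minutes 7 seconds = 1,567 s; 11,025 × 1,567 × 1 × 8 = 138,209,400 bytes.
Track D: 28 minutes 35 seconds = 1,715 s; 11,025 × 1,715 × 3 × 4 = 226,894,500 bytes.
Track E: 22,050 × 597 × 1 × 1 = 13,163,850 bytes.
Track F: 1 h 7 min 25 s = 4,045 s; 44,100 × 4,045 × 1 × 1 = 178,384,500 bytes.
Total = 860,991,750 bytes = 861.0 MB.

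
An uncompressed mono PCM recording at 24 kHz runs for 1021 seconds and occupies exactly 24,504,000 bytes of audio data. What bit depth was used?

Bytes per sample = 24,504,000 / (24,000 × 1,021 × 1) = 24,504,000 / 24,504,000 = 1.
Bit depth = 1 × 8 = 8 bits.

8 bits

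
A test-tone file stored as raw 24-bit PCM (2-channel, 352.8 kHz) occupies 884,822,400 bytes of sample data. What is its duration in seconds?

418 seconds

Byte rate = 352,800 × 3 × 2 = 2,116,800 bytes/s.
Duration = 884,822,400 / 2,116,800 = 418 s.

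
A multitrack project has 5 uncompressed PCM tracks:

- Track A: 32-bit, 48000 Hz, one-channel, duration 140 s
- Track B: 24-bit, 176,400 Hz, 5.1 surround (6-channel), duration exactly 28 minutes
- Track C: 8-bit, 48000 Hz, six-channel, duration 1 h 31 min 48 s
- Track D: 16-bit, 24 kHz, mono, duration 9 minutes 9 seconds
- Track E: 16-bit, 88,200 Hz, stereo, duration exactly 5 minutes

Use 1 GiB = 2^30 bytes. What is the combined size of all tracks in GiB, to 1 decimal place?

Track A: 48,000 × 140 × 4 × 1 = 26,880,000 bytes.
Track B: exactly 28 minutes = 1,680 s; 176,400 × 1,680 × 3 × 6 = 5,334,336,000 bytes.
Track C: 1 h 31 min 48 s = 5,508 s; 48,000 × 5,508 × 1 × 6 = 1,586,304,000 bytes.
Track D: 9 minutes 9 seconds = 549 s; 24,000 × 549 × 2 × 1 = 26,352,000 bytes.
Track E: exactly 5 minutes = 300 s; 88,200 × 300 × 2 × 2 = 105,840,000 bytes.
Total = 7,079,712,000 bytes = 6.6 GiB.

6.6 GiB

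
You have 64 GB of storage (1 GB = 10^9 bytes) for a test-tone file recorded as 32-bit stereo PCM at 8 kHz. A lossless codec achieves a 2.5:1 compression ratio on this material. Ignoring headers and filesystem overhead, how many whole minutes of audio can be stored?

Uncompressed byte rate = 8,000 × 4 × 2 = 64,000 bytes/s.
After 2.5:1 compression, effective rate ≈ 25600 bytes/s.
Capacity = 64 × 1,000,000,000 = 64,000,000,000 bytes.
64,000,000,000 / effective rate ≈ 2500000 s → 41,666 minutes.

41,666 minutes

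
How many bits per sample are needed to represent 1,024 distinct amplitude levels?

10 bits

log2(1,024) = 10.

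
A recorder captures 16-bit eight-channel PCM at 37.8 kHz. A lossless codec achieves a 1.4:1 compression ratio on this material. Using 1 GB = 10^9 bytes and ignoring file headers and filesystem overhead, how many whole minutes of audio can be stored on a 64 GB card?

Uncompressed byte rate = 37,800 × 2 × 8 = 604,800 bytes/s.
After 1.4:1 compression, effective rate ≈ 432000 bytes/s.
Capacity = 64 × 1,000,000,000 = 64,000,000,000 bytes.
64,000,000,000 / effective rate ≈ 148148.15 s → 2,469 minutes.

2,469 minutes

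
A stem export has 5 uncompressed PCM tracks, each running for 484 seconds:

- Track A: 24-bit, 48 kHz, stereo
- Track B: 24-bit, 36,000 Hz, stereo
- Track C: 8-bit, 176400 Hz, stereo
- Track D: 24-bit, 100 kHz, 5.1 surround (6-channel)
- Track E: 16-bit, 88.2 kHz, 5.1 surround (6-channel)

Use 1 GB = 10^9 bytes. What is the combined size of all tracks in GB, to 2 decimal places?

1.80 GB

Track A: 48,000 × 484 × 3 × 2 = 139,392,000 bytes.
Track B: 36,000 × 484 × 3 × 2 = 104,544,000 bytes.
Track C: 176,400 × 484 × 1 × 2 = 170,755,200 bytes.
Track D: 100,000 × 484 × 3 × 6 = 871,200,000 bytes.
Track E: 88,200 × 484 × 2 × 6 = 512,265,600 bytes.
Total = 1,798,156,800 bytes = 1.80 GB.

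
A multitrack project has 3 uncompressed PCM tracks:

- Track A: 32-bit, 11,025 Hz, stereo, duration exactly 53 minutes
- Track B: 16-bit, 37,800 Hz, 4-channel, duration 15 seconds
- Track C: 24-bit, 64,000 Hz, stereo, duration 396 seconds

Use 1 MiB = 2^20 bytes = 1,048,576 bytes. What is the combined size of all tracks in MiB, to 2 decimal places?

Track A: exactly 53 minutes = 3,180 s; 11,025 × 3,180 × 4 × 2 = 280,476,000 bytes.
Track B: 37,800 × 15 × 2 × 4 = 4,536,000 bytes.
Track C: 64,000 × 396 × 3 × 2 = 152,064,000 bytes.
Total = 437,076,000 bytes = 416.83 MiB.

416.83 MiB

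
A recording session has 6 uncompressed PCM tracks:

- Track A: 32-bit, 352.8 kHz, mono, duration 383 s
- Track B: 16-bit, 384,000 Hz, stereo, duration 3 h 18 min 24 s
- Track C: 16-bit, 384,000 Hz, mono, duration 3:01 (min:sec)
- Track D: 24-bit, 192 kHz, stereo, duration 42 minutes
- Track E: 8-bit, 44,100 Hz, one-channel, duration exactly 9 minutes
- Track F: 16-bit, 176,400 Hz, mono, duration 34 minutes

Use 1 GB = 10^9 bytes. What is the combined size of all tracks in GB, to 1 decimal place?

Track A: 352,800 × 383 × 4 × 1 = 540,489,600 bytes.
Track B: 3 h 18 min 24 s = 11,904 s; 384,000 × 11,904 × 2 × 2 = 18,284,544,000 bytes.
Track C: 3:01 (min:sec) = 181 s; 384,000 × 181 × 2 × 1 = 139,008,000 bytes.
Track D: 42 minutes = 2,520 s; 192,000 × 2,520 × 3 × 2 = 2,903,040,000 bytes.
Track E: exactly 9 minutes = 540 s; 44,100 × 540 × 1 × 1 = 23,814,000 bytes.
Track F: 34 minutes = 2,040 s; 176,400 × 2,040 × 2 × 1 = 719,712,000 bytes.
Total = 22,610,607,600 bytes = 22.6 GB.

22.6 GB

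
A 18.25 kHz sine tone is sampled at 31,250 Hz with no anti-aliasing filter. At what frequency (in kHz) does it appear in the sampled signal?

13 kHz

Nyquist = 31,250/2 = 15,625 Hz; 18,250 Hz exceeds it.
Alias = |18,250 − 1×31,250| = |18,250 − 31,250| = 13,000 Hz = 13 kHz.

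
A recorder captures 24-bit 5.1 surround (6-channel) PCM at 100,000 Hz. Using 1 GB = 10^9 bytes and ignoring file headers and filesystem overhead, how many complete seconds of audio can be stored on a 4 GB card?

Uncompressed byte rate = 100,000 × 3 × 6 = 1,800,000 bytes/s.
Capacity = 4 × 1,000,000,000 = 4,000,000,000 bytes.
4,000,000,000 / 1,800,000 ≈ 2222.22 s → 2,222 seconds.

2,222 seconds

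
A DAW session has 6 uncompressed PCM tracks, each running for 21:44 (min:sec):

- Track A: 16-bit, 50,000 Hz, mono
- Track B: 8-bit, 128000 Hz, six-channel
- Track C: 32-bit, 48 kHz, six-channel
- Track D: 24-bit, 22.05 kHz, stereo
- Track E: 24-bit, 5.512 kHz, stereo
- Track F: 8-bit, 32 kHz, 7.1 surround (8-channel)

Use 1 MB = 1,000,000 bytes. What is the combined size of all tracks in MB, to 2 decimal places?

3183.55 MB

21:44 (min:sec) = 1,304 s.
Track A: 50,000 × 1,304 × 2 × 1 = 130,400,000 bytes.
Track B: 128,000 × 1,304 × 1 × 6 = 1,001,472,000 bytes.
Track C: 48,000 × 1,304 × 4 × 6 = 1,502,208,000 bytes.
Track D: 22,050 × 1,304 × 3 × 2 = 172,519,200 bytes.
Track E: 5,512 × 1,304 × 3 × 2 = 43,125,888 bytes.
Track F: 32,000 × 1,304 × 1 × 8 = 333,824,000 bytes.
Total = 3,183,549,088 bytes = 3183.55 MB.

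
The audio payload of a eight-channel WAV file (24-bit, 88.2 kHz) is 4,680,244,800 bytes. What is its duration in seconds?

Byte rate = 88,200 × 3 × 8 = 2,116,800 bytes/s.
Duration = 4,680,244,800 / 2,116,800 = 2,211 s.

2,211 seconds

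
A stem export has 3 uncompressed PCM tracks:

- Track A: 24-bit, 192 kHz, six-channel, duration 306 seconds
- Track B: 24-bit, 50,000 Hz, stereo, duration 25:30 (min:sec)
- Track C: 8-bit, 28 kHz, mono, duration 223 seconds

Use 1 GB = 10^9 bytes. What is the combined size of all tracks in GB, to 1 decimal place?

Track A: 192,000 × 306 × 3 × 6 = 1,057,536,000 bytes.
Track B: 25:30 (min:sec) = 1,530 s; 50,000 × 1,530 × 3 × 2 = 459,000,000 bytes.
Track C: 28,000 × 223 × 1 × 1 = 6,244,000 bytes.
Total = 1,522,780,000 bytes = 1.5 GB.

1.5 GB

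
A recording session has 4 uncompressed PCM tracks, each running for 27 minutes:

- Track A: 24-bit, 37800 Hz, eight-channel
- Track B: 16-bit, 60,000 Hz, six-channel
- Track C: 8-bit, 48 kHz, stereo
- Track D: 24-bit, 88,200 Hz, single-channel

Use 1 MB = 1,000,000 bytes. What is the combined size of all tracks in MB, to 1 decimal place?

27 minutes = 1,620 s.
Track A: 37,800 × 1,620 × 3 × 8 = 1,469,664,000 bytes.
Track B: 60,000 × 1,620 × 2 × 6 = 1,166,400,000 bytes.
Track C: 48,000 × 1,620 × 1 × 2 = 155,520,000 bytes.
Track D: 88,200 × 1,620 × 3 × 1 = 428,652,000 bytes.
Total = 3,220,236,000 bytes = 3220.2 MB.

3220.2 MB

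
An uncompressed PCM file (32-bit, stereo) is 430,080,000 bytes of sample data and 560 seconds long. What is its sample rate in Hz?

Bytes = sample_rate × seconds × bytes_per_sample × channels.
sample_rate = 430,080,000 / (560 × 4 × 2) = 430,080,000 / 4,480 = 96,000 Hz.

96,000 Hz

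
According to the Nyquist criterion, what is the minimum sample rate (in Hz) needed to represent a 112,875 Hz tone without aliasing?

225,750 Hz

Minimum sample rate = 2 × 112,875 Hz = 225,750 Hz.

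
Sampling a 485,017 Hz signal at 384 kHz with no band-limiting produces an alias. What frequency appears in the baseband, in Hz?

101,017 Hz

Nyquist = 384,000/2 = 192,000 Hz; 485,017 Hz exceeds it.
Alias = |485,017 − 1×384,000| = |485,017 − 384,000| = 101,017 Hz.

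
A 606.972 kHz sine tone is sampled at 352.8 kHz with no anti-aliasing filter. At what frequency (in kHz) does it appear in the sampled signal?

98.628 kHz

Nyquist = 352,800/2 = 176,400 Hz; 606,972 Hz exceeds it.
Alias = |606,972 − 2×352,800| = |606,972 − 705,600| = 98,628 Hz = 98.628 kHz.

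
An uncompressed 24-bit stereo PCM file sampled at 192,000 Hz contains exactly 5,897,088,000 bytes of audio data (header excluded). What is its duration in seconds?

5,119 seconds

Byte rate = 192,000 × 3 × 2 = 1,152,000 bytes/s.
Duration = 5,897,088,000 / 1,152,000 = 5,119 s.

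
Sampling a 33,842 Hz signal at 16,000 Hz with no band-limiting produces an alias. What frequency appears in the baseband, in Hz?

1,842 Hz

Nyquist = 16,000/2 = 8,000 Hz; 33,842 Hz exceeds it.
Alias = |33,842 − 2×16,000| = |33,842 − 32,000| = 1,842 Hz.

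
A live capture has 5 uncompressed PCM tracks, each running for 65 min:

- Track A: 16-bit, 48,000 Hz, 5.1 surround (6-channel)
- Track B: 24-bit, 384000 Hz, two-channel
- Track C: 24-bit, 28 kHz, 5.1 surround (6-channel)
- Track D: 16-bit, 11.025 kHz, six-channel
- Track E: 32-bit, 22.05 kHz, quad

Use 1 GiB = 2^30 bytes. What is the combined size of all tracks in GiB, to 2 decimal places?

65 min = 3,900 s.
Track A: 48,000 × 3,900 × 2 × 6 = 2,246,400,000 bytes.
Track B: 384,000 × 3,900 × 3 × 2 = 8,985,600,000 bytes.
Track C: 28,000 × 3,900 × 3 × 6 = 1,965,600,000 bytes.
Track D: 11,025 × 3,900 × 2 × 6 = 515,970,000 bytes.
Track E: 22,050 × 3,900 × 4 × 4 = 1,375,920,000 bytes.
Total = 15,089,490,000 bytes = 14.05 GiB.

14.05 GiB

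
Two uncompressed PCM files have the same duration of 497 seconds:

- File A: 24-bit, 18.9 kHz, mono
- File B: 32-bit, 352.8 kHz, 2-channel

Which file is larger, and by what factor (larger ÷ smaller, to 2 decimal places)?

File B, by a factor of 49.78

File A: 18,900 × 3 × 1 = 56,700 bytes/s.
File B: 352,800 × 4 × 2 = 2,822,400 bytes/s.
File B is larger; ratio = 1,402,732,800 / 28,179,900 = 49.78.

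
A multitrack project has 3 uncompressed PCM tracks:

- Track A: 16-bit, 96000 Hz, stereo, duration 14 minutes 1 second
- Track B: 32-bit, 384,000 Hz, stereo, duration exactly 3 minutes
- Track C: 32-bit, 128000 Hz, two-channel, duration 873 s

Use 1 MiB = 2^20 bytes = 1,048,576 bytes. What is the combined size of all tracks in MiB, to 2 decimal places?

1687.87 MiB

Track A: 14 minutes 1 second = 841 s; 96,000 × 841 × 2 × 2 = 322,944,000 bytes.
Track B: exactly 3 minutes = 180 s; 384,000 × 180 × 4 × 2 = 552,960,000 bytes.
Track C: 128,000 × 873 × 4 × 2 = 893,952,000 bytes.
Total = 1,769,856,000 bytes = 1687.87 MiB.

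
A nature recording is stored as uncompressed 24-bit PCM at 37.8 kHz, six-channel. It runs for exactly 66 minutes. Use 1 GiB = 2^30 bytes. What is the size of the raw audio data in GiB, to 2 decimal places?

2.51 GiB

Duration = exactly 66 minutes = 3,960 s.
Bytes = 37,800 samples/s × 3,960 s × 3 bytes/sample × 6 ch = 2,694,384,000 bytes.
2,694,384,000 / 1,073,741,824 = 2.51 GiB.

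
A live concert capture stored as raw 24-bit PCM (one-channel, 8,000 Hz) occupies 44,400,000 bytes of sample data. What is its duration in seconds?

Byte rate = 8,000 × 3 × 1 = 24,000 bytes/s.
Duration = 44,400,000 / 24,000 = 1,850 s.

1,850 seconds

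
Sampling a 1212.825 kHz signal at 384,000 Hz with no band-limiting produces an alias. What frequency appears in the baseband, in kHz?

60.825 kHz

Nyquist = 384,000/2 = 192,000 Hz; 1,212,825 Hz exceeds it.
Alias = |1,212,825 − 3×384,000| = |1,212,825 − 1,152,000| = 60,825 Hz = 60.825 kHz.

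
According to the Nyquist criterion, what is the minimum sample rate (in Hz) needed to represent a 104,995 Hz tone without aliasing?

Minimum sample rate = 2 × 104,995 Hz = 209,990 Hz.

209,990 Hz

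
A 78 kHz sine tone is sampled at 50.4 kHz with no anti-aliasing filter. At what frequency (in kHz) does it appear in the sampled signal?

Nyquist = 50,400/2 = 25,200 Hz; 78,000 Hz exceeds it.
Alias = |78,000 − 2×50,400| = |78,000 − 100,800| = 22,800 Hz = 22.8 kHz.

22.8 kHz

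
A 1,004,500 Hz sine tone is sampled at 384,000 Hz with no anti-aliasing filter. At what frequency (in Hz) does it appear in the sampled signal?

147,500 Hz

Nyquist = 384,000/2 = 192,000 Hz; 1,004,500 Hz exceeds it.
Alias = |1,004,500 − 3×384,000| = |1,004,500 − 1,152,000| = 147,500 Hz.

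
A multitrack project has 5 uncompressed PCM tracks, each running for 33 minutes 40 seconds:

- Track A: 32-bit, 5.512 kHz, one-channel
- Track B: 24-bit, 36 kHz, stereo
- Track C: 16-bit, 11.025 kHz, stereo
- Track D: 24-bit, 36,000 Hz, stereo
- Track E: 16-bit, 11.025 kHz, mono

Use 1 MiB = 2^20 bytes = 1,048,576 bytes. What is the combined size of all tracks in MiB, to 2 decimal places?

33 minutes 40 seconds = 2,020 s.
Track A: 5,512 × 2,020 × 4 × 1 = 44,536,960 bytes.
Track B: 36,000 × 2,020 × 3 × 2 = 436,320,000 bytes.
Track C: 11,025 × 2,020 × 2 × 2 = 89,082,000 bytes.
Track D: 36,000 × 2,020 × 3 × 2 = 436,320,000 bytes.
Track E: 11,025 × 2,020 × 2 × 1 = 44,541,000 bytes.
Total = 1,050,799,960 bytes = 1002.12 MiB.

1002.12 MiB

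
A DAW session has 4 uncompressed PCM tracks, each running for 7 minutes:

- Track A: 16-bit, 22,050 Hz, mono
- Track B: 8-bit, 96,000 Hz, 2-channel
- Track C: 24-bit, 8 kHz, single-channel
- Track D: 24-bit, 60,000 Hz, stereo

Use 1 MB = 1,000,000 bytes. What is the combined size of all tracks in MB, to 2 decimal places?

7 minutes = 420 s.
Track A: 22,050 × 420 × 2 × 1 = 18,522,000 bytes.
Track B: 96,000 × 420 × 1 × 2 = 80,640,000 bytes.
Track C: 8,000 × 420 × 3 × 1 = 10,080,000 bytes.
Track D: 60,000 × 420 × 3 × 2 = 151,200,000 bytes.
Total = 260,442,000 bytes = 260.44 MB.

260.44 MB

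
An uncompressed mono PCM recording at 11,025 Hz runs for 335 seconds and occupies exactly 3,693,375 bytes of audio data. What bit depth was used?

Bytes per sample = 3,693,375 / (11,025 × 335 × 1) = 3,693,375 / 3,693,375 = 1.
Bit depth = 1 × 8 = 8 bits.

8 bits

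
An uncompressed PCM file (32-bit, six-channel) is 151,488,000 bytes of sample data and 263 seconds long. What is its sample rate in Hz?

Bytes = sample_rate × seconds × bytes_per_sample × channels.
sample_rate = 151,488,000 / (263 × 4 × 6) = 151,488,000 / 6,312 = 24,000 Hz.

24,000 Hz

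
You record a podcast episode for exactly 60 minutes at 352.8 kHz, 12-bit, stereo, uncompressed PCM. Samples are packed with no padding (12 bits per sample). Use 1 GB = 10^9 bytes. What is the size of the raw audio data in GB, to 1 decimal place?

Duration = exactly 60 minutes = 3,600 s.
Bits = 352,800 × 3,600 × 12 × 2 = 30,481,920,000 bits = 3,810,240,000 bytes.
3,810,240,000 / 1,000,000,000 = 3.8 GB.

3.8 GB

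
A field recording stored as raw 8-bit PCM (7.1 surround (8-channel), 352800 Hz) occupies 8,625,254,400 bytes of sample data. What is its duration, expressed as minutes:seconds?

Byte rate = 352,800 × 1 × 8 = 2,822,400 bytes/s.
Duration = 8,625,254,400 / 2,822,400 = 3,056 s.
3,056 s = 50:56.

50:56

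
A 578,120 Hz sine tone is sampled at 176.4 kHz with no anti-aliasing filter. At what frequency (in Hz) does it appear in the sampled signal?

48,920 Hz

Nyquist = 176,400/2 = 88,200 Hz; 578,120 Hz exceeds it.
Alias = |578,120 − 3×176,400| = |578,120 − 529,200| = 48,920 Hz.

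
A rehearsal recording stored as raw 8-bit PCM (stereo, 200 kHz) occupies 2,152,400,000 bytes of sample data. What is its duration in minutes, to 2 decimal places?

89.68 minutes

Byte rate = 200,000 × 1 × 2 = 400,000 bytes/s.
Duration = 2,152,400,000 / 400,000 = 5,381 s.
5,381 s / 60 = 89.68 minutes.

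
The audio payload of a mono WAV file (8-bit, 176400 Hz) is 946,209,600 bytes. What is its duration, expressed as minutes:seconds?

89:24

Byte rate = 176,400 × 1 × 1 = 176,400 bytes/s.
Duration = 946,209,600 / 176,400 = 5,364 s.
5,364 s = 89:24.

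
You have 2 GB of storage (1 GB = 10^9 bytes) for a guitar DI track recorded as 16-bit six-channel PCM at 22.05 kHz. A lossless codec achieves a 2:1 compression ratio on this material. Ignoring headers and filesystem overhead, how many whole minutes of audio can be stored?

251 minutes

Uncompressed byte rate = 22,050 × 2 × 6 = 264,600 bytes/s.
After 2:1 compression, effective rate ≈ 132300 bytes/s.
Capacity = 2 × 1,000,000,000 = 2,000,000,000 bytes.
2,000,000,000 / effective rate ≈ 15117.16 s → 251 minutes.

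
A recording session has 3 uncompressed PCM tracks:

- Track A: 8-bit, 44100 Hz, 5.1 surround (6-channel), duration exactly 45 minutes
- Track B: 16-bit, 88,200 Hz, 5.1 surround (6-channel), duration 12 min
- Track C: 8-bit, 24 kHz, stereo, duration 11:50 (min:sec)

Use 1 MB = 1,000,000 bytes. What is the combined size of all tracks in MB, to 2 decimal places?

1510.55 MB

Track A: exactly 45 minutes = 2,700 s; 44,100 × 2,700 × 1 × 6 = 714,420,000 bytes.
Track B: 12 min = 720 s; 88,200 × 720 × 2 × 6 = 762,048,000 bytes.
Track C: 11:50 (min:sec) = 710 s; 24,000 × 710 × 1 × 2 = 34,080,000 bytes.
Total = 1,510,548,000 bytes = 1510.55 MB.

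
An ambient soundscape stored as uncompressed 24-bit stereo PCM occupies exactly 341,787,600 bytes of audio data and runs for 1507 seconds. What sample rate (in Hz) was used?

37,800 Hz

Bytes = sample_rate × seconds × bytes_per_sample × channels.
sample_rate = 341,787,600 / (1,507 × 3 × 2) = 341,787,600 / 9,042 = 37,800 Hz.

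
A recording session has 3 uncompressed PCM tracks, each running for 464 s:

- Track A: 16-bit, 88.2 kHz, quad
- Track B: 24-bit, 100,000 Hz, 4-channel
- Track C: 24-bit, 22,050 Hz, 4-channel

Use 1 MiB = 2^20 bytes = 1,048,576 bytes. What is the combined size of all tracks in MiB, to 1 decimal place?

960.3 MiB

Track A: 88,200 × 464 × 2 × 4 = 327,398,400 bytes.
Track B: 100,000 × 464 × 3 × 4 = 556,800,000 bytes.
Track C: 22,050 × 464 × 3 × 4 = 122,774,400 bytes.
Total = 1,006,972,800 bytes = 960.3 MiB.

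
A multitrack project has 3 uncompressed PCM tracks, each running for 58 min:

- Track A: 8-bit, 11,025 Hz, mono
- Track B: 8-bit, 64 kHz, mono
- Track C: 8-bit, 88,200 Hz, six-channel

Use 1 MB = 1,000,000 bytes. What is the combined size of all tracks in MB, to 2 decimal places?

58 min = 3,480 s.
Track A: 11,025 × 3,480 × 1 × 1 = 38,367,000 bytes.
Track B: 64,000 × 3,480 × 1 × 1 = 222,720,000 bytes.
Track C: 88,200 × 3,480 × 1 × 6 = 1,841,616,000 bytes.
Total = 2,102,703,000 bytes = 2102.70 MB.

2102.70 MB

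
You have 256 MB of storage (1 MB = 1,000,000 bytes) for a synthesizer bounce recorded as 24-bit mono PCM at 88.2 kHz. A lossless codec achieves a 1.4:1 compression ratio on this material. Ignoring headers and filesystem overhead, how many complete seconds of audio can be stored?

Uncompressed byte rate = 88,200 × 3 × 1 = 264,600 bytes/s.
After 1.4:1 compression, effective rate ≈ 189000 bytes/s.
Capacity = 256 × 1,000,000 = 256,000,000 bytes.
256,000,000 / effective rate ≈ 1354.5 s → 1,354 seconds.

1,354 seconds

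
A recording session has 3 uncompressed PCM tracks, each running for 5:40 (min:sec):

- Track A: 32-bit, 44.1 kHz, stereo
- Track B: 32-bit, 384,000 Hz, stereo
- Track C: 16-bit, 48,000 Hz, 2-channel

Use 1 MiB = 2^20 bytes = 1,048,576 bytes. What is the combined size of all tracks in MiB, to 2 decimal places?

1172.74 MiB

5:40 (min:sec) = 340 s.
Track A: 44,100 × 340 × 4 × 2 = 119,952,000 bytes.
Track B: 384,000 × 340 × 4 × 2 = 1,044,480,000 bytes.
Track C: 48,000 × 340 × 2 × 2 = 65,280,000 bytes.
Total = 1,229,712,000 bytes = 1172.74 MiB.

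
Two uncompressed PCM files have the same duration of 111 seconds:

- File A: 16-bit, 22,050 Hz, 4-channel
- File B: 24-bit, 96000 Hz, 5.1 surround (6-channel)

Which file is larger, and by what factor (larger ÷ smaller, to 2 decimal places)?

File A: 22,050 × 2 × 4 = 176,400 bytes/s.
File B: 96,000 × 3 × 6 = 1,728,000 bytes/s.
File B is larger; ratio = 191,808,000 / 19,580,400 = 9.80.

File B, by a factor of 9.80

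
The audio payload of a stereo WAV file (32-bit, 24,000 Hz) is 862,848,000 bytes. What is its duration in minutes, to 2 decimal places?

Byte rate = 24,000 × 4 × 2 = 192,000 bytes/s.
Duration = 862,848,000 / 192,000 = 4,494 s.
4,494 s / 60 = 74.90 minutes.

74.90 minutes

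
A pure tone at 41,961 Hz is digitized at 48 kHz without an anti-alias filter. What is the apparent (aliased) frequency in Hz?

6,039 Hz

Nyquist = 48,000/2 = 24,000 Hz; 41,961 Hz exceeds it.
Alias = |41,961 − 1×48,000| = |41,961 − 48,000| = 6,039 Hz.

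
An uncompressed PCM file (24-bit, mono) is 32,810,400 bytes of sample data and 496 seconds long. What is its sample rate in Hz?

Bytes = sample_rate × seconds × bytes_per_sample × channels.
sample_rate = 32,810,400 / (496 × 3 × 1) = 32,810,400 / 1,488 = 22,050 Hz.

22,050 Hz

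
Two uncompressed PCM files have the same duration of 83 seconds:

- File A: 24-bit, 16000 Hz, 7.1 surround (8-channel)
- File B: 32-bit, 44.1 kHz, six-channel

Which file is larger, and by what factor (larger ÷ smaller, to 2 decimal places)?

File A: 16,000 × 3 × 8 = 384,000 bytes/s.
File B: 44,100 × 4 × 6 = 1,058,400 bytes/s.
File B is larger; ratio = 87,847,200 / 31,872,000 = 2.76.

File B, by a factor of 2.76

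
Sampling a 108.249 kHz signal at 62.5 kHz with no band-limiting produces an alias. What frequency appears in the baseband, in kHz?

16.751 kHz

Nyquist = 62,500/2 = 31,250 Hz; 108,249 Hz exceeds it.
Alias = |108,249 − 2×62,500| = |108,249 − 125,000| = 16,751 Hz = 16.751 kHz.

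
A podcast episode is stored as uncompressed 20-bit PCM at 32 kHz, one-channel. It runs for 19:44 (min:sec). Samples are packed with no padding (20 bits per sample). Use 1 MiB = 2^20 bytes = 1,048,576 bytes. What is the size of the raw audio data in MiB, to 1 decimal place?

Duration = 19:44 (min:sec) = 1,184 s.
Bits = 32,000 × 1,184 × 20 × 1 = 757,760,000 bits = 94,720,000 bytes.
94,720,000 / 1,048,576 = 90.3 MiB.

90.3 MiB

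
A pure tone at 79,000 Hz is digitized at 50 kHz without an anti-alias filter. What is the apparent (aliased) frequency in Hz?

21,000 Hz

Nyquist = 50,000/2 = 25,000 Hz; 79,000 Hz exceeds it.
Alias = |79,000 − 2×50,000| = |79,000 − 100,000| = 21,000 Hz.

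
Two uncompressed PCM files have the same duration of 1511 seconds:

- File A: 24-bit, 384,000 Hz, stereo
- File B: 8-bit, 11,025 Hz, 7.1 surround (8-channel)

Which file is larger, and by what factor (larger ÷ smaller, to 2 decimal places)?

File A, by a factor of 26.12

File A: 384,000 × 3 × 2 = 2,304,000 bytes/s.
File B: 11,025 × 1 × 8 = 88,200 bytes/s.
File A is larger; ratio = 3,481,344,000 / 133,270,200 = 26.12.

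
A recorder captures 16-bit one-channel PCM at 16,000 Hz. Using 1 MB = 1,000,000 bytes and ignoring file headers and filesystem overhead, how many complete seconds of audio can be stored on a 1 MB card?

31 seconds

Uncompressed byte rate = 16,000 × 2 × 1 = 32,000 bytes/s.
Capacity = 1 × 1,000,000 = 1,000,000 bytes.
1,000,000 / 32,000 ≈ 31.25 s → 31 seconds.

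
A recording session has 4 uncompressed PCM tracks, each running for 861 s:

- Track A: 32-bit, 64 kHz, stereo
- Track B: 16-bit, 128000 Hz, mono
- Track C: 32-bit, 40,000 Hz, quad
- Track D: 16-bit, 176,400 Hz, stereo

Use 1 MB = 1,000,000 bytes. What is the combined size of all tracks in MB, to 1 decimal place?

1819.8 MB

Track A: 64,000 × 861 × 4 × 2 = 440,832,000 bytes.
Track B: 128,000 × 861 × 2 × 1 = 220,416,000 bytes.
Track C: 40,000 × 861 × 4 × 4 = 551,040,000 bytes.
Track D: 176,400 × 861 × 2 × 2 = 607,521,600 bytes.
Total = 1,819,809,600 bytes = 1819.8 MB.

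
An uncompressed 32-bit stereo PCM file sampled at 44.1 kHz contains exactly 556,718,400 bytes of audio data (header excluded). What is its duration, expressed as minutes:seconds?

26:18

Byte rate = 44,100 × 4 × 2 = 352,800 bytes/s.
Duration = 556,718,400 / 352,800 = 1,578 s.
1,578 s = 26:18.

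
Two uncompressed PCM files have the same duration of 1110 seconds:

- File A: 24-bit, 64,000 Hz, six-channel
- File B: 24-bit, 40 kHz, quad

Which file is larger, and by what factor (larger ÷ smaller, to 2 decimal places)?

File A: 64,000 × 3 × 6 = 1,152,000 bytes/s.
File B: 40,000 × 3 × 4 = 480,000 bytes/s.
File A is larger; ratio = 1,278,720,000 / 532,800,000 = 2.40.

File A, by a factor of 2.40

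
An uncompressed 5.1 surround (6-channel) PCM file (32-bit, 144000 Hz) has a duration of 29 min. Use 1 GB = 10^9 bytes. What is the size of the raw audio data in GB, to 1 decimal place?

6.0 GB

Duration = 29 min = 1,740 s.
Bytes = 144,000 samples/s × 1,740 s × 4 bytes/sample × 6 ch = 6,013,440,000 bytes.
6,013,440,000 / 1,000,000,000 = 6.0 GB.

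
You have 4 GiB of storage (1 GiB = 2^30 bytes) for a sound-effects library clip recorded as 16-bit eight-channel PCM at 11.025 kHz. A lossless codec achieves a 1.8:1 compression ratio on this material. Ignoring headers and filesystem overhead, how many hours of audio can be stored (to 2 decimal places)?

12.17 hours

Uncompressed byte rate = 11,025 × 2 × 8 = 176,400 bytes/s.
After 1.8:1 compression, effective rate ≈ 98000 bytes/s.
Capacity = 4 × 1,073,741,824 = 4,294,967,296 bytes.
4,294,967,296 / effective rate ≈ 43826.2 s → 12.17 hours.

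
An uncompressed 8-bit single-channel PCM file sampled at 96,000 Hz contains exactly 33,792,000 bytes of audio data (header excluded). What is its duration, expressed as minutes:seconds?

Byte rate = 96,000 × 1 × 1 = 96,000 bytes/s.
Duration = 33,792,000 / 96,000 = 352 s.
352 s = 5:52.

5:52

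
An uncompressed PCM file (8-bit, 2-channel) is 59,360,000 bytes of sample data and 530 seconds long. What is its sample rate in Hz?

Bytes = sample_rate × seconds × bytes_per_sample × channels.
sample_rate = 59,360,000 / (530 × 1 × 2) = 59,360,000 / 1,060 = 56,000 Hz.

56,000 Hz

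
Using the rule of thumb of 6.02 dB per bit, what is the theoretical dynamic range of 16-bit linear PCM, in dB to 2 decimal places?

96.32 dB

16 × 6.02 = 96.32 dB.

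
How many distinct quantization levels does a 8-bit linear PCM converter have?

256 levels

2^8 = 256.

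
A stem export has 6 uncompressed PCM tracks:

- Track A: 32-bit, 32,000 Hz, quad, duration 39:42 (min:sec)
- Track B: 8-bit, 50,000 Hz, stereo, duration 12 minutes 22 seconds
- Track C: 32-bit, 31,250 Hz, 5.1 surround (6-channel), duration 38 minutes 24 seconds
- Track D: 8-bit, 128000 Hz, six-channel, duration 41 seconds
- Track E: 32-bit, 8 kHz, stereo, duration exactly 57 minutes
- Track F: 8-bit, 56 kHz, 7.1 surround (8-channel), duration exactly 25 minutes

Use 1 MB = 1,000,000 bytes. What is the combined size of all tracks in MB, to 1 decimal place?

3944.2 MB

Track A: 39:42 (min:sec) = 2,382 s; 32,000 × 2,382 × 4 × 4 = 1,219,584,000 bytes.
Track B: 12 minutes 22 seconds = 742 s; 50,000 × 742 × 1 × 2 = 74,200,000 bytes.
Track C: 38 minutes 24 seconds = 2,304 s; 31,250 × 2,304 × 4 × 6 = 1,728,000,000 bytes.
Track D: 128,000 × 41 × 1 × 6 = 31,488,000 bytes.
Track E: exactly 57 minutes = 3,420 s; 8,000 × 3,420 × 4 × 2 = 218,880,000 bytes.
Track F: exactly 25 minutes = 1,500 s; 56,000 × 1,500 × 1 × 8 = 672,000,000 bytes.
Total = 3,944,152,000 bytes = 3944.2 MB.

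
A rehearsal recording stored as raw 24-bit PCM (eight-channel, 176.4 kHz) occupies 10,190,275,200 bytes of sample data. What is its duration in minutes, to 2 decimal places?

Byte rate = 176,400 × 3 × 8 = 4,233,600 bytes/s.
Duration = 10,190,275,200 / 4,233,600 = 2,407 s.
2,407 s / 60 = 40.12 minutes.

40.12 minutes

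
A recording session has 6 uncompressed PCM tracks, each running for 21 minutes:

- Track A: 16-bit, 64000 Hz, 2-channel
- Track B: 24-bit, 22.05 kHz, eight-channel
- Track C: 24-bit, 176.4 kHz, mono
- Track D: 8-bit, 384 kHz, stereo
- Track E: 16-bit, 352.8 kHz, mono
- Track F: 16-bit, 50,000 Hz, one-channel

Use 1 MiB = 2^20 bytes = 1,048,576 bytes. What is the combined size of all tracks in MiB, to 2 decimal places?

3470.31 MiB

21 minutes = 1,260 s.
Track A: 64,000 × 1,260 × 2 × 2 = 322,560,000 bytes.
Track B: 22,050 × 1,260 × 3 × 8 = 666,792,000 bytes.
Track C: 176,400 × 1,260 × 3 × 1 = 666,792,000 bytes.
Track D: 384,000 × 1,260 × 1 × 2 = 967,680,000 bytes.
Track E: 352,800 × 1,260 × 2 × 1 = 889,056,000 bytes.
Track F: 50,000 × 1,260 × 2 × 1 = 126,000,000 bytes.
Total = 3,638,880,000 bytes = 3470.31 MiB.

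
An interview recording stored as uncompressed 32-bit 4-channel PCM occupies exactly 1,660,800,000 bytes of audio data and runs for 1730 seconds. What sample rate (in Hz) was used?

Bytes = sample_rate × seconds × bytes_per_sample × channels.
sample_rate = 1,660,800,000 / (1,730 × 4 × 4) = 1,660,800,000 / 27,680 = 60,000 Hz.

60,000 Hz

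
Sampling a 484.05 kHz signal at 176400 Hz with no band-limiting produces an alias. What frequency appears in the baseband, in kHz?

Nyquist = 176,400/2 = 88,200 Hz; 484,050 Hz exceeds it.
Alias = |484,050 − 3×176,400| = |484,050 − 529,200| = 45,150 Hz = 45.15 kHz.

45.15 kHz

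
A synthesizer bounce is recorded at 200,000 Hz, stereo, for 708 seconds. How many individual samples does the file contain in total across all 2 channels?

283,200,000 samples

200,000 × 708 s × 2 ch = 283,200,000 samples.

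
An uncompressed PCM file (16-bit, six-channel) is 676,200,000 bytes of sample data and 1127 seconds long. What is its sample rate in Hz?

Bytes = sample_rate × seconds × bytes_per_sample × channels.
sample_rate = 676,200,000 / (1,127 × 2 × 6) = 676,200,000 / 13,524 = 50,000 Hz.

50,000 Hz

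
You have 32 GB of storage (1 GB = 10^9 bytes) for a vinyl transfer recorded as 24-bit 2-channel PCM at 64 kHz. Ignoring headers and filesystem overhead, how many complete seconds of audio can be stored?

83,333 seconds

Uncompressed byte rate = 64,000 × 3 × 2 = 384,000 bytes/s.
Capacity = 32 × 1,000,000,000 = 32,000,000,000 bytes.
32,000,000,000 / 384,000 ≈ 83333.33 s → 83,333 seconds.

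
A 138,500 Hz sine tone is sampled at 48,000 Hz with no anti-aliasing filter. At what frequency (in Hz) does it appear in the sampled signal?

5,500 Hz

Nyquist = 48,000/2 = 24,000 Hz; 138,500 Hz exceeds it.
Alias = |138,500 − 3×48,000| = |138,500 − 144,000| = 5,500 Hz.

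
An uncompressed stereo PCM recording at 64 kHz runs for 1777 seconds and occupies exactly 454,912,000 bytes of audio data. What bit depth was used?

16 bits

Bytes per sample = 454,912,000 / (64,000 × 1,777 × 2) = 454,912,000 / 227,456,000 = 2.
Bit depth = 2 × 8 = 16 bits.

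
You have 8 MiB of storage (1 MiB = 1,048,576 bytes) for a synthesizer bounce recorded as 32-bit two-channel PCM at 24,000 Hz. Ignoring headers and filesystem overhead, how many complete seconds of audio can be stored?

43 seconds

Uncompressed byte rate = 24,000 × 4 × 2 = 192,000 bytes/s.
Capacity = 8 × 1,048,576 = 8,388,608 bytes.
8,388,608 / 192,000 ≈ 43.69 s → 43 seconds.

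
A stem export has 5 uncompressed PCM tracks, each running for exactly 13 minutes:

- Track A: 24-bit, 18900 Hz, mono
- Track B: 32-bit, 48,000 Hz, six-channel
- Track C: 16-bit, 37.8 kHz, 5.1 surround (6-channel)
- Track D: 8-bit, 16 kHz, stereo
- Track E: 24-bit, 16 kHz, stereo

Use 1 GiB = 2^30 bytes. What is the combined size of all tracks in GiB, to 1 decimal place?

1.3 GiB

exactly 13 minutes = 780 s.
Track A: 18,900 × 780 × 3 × 1 = 44,226,000 bytes.
Track B: 48,000 × 780 × 4 × 6 = 898,560,000 bytes.
Track C: 37,800 × 780 × 2 × 6 = 353,808,000 bytes.
Track D: 16,000 × 780 × 1 × 2 = 24,960,000 bytes.
Track E: 16,000 × 780 × 3 × 2 = 74,880,000 bytes.
Total = 1,396,434,000 bytes = 1.3 GiB.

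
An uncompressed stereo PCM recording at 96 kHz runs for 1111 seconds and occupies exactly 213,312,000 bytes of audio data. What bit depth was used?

Bytes per sample = 213,312,000 / (96,000 × 1,111 × 2) = 213,312,000 / 213,312,000 = 1.
Bit depth = 1 × 8 = 8 bits.

8 bits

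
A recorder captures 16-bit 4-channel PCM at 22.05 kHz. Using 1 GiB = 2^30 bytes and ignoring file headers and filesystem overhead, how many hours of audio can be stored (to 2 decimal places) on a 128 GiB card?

216.43 hours

Uncompressed byte rate = 22,050 × 2 × 4 = 176,400 bytes/s.
Capacity = 128 × 1,073,741,824 = 137,438,953,472 bytes.
137,438,953,472 / 176,400 ≈ 779132.39 s → 216.43 hours.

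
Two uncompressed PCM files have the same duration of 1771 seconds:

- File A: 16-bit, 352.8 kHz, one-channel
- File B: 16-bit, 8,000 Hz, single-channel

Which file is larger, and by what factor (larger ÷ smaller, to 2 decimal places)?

File A, by a factor of 44.10

File A: 352,800 × 2 × 1 = 705,600 bytes/s.
File B: 8,000 × 2 × 1 = 16,000 bytes/s.
File A is larger; ratio = 1,249,617,600 / 28,336,000 = 44.10.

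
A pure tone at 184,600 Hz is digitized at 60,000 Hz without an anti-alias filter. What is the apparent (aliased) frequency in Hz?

Nyquist = 60,000/2 = 30,000 Hz; 184,600 Hz exceeds it.
Alias = |184,600 − 3×60,000| = |184,600 − 180,000| = 4,600 Hz.

4,600 Hz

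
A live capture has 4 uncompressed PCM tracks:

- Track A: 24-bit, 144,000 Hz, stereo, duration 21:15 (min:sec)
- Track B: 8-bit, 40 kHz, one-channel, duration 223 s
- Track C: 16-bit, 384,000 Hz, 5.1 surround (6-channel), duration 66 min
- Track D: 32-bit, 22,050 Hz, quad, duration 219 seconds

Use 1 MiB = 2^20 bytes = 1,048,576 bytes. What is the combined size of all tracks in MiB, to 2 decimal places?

Track A: 21:15 (min:sec) = 1,275 s; 144,000 × 1,275 × 3 × 2 = 1,101,600,000 bytes.
Track B: 40,000 × 223 × 1 × 1 = 8,920,000 bytes.
Track C: 66 min = 3,960 s; 384,000 × 3,960 × 2 × 6 = 18,247,680,000 bytes.
Track D: 22,050 × 219 × 4 × 4 = 77,263,200 bytes.
Total = 19,435,463,200 bytes = 18535.10 MiB.

18535.10 MiB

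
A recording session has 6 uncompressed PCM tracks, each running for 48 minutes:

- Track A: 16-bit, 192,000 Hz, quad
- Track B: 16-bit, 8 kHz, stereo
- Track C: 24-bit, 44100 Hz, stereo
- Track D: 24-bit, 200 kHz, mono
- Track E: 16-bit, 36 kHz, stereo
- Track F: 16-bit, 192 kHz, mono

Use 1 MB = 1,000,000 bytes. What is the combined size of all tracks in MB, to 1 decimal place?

8526.5 MB

48 minutes = 2,880 s.
Track A: 192,000 × 2,880 × 2 × 4 = 4,423,680,000 bytes.
Track B: 8,000 × 2,880 × 2 × 2 = 92,160,000 bytes.
Track C: 44,100 × 2,880 × 3 × 2 = 762,048,000 bytes.
Track D: 200,000 × 2,880 × 3 × 1 = 1,728,000,000 bytes.
Track E: 36,000 × 2,880 × 2 × 2 = 414,720,000 bytes.
Track F: 192,000 × 2,880 × 2 × 1 = 1,105,920,000 bytes.
Total = 8,526,528,000 bytes = 8526.5 MB.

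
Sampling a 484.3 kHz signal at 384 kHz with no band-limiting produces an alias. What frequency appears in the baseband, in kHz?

100.3 kHz

Nyquist = 384,000/2 = 192,000 Hz; 484,300 Hz exceeds it.
Alias = |484,300 − 1×384,000| = |484,300 − 384,000| = 100,300 Hz = 100.3 kHz.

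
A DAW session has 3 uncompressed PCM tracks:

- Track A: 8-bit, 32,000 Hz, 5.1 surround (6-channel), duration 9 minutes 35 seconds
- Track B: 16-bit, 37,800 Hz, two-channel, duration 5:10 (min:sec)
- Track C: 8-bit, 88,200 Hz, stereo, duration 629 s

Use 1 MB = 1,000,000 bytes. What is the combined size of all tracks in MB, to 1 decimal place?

Track A: 9 minutes 35 seconds = 575 s; 32,000 × 575 × 1 × 6 = 110,400,000 bytes.
Track B: 5:10 (min:sec) = 310 s; 37,800 × 310 × 2 × 2 = 46,872,000 bytes.
Track C: 88,200 × 629 × 1 × 2 = 110,955,600 bytes.
Total = 268,227,600 bytes = 268.2 MB.

268.2 MB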